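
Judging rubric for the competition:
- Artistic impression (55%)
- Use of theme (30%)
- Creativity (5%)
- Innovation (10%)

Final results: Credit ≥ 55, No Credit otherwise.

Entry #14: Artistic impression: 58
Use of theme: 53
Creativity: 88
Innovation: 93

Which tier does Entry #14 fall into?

Weighted total:
  Artistic impression 58 × 0.55 = 31.9
  Use of theme 53 × 0.3 = 15.9
  Creativity 88 × 0.05 = 4.4
  Innovation 93 × 0.1 = 9.3
Sum = 61.5
61.5 ≥ 55 → Credit

Credit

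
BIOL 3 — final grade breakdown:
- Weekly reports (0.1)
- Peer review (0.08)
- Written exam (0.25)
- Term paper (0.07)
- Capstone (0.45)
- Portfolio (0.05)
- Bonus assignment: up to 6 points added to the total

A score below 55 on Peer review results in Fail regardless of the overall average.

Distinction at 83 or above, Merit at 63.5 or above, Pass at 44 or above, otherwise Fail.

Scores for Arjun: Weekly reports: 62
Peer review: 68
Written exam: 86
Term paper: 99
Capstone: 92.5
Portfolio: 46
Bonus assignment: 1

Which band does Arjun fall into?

Distinction

Peer review score 68 ≥ 55: minimum met.
Weighted total:
  Weekly reports 62 × 0.1 = 6.2
  Peer review 68 × 0.08 = 5.44
  Written exam 86 × 0.25 = 21.5
  Term paper 99 × 0.07 = 6.93
  Capstone 92.5 × 0.45 = 41.625
  Portfolio 46 × 0.05 = 2.3
Sum = 83.995
Bonus assignment: 83.995 + 1 = 84.995
84.995 ≥ 83 → Distinction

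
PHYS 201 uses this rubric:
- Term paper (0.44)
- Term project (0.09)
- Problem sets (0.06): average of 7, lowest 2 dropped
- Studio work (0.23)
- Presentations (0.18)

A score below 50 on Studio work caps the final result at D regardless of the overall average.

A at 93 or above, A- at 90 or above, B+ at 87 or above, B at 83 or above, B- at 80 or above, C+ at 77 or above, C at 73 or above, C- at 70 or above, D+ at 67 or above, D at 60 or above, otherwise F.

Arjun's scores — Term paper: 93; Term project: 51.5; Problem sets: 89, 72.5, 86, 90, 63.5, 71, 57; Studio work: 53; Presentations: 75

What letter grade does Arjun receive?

C

Problem sets: drop 57, 63.5 → average of remaining 5 = 408.5/5 = 81.7
Studio work score 53 ≥ 50: minimum met.
Weighted total:
  Term paper 93 × 0.44 = 40.92
  Term project 51.5 × 0.09 = 4.635
  Problem sets 81.7 × 0.06 = 4.902
  Studio work 53 × 0.23 = 12.19
  Presentations 75 × 0.18 = 13.5
Sum = 76.147
76.147 is ≥ 73 and < 77 → C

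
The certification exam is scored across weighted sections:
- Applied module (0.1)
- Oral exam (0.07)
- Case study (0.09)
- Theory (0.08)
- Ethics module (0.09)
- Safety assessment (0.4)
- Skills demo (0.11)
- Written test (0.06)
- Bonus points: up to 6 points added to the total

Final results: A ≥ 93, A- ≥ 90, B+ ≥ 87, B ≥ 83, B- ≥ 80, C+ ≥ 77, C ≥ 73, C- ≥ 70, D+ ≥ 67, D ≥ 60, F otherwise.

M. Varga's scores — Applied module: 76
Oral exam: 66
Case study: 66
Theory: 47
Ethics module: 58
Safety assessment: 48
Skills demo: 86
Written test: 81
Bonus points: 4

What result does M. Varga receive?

D

Weighted total:
  Applied module 76 × 0.1 = 7.6
  Oral exam 66 × 0.07 = 4.62
  Case study 66 × 0.09 = 5.94
  Theory 47 × 0.08 = 3.76
  Ethics module 58 × 0.09 = 5.22
  Safety assessment 48 × 0.4 = 19.2
  Skills demo 86 × 0.11 = 9.46
  Written test 81 × 0.06 = 4.86
Sum = 60.66
Bonus points: 60.66 + 4 = 64.66
64.66 is ≥ 60 and < 67 → D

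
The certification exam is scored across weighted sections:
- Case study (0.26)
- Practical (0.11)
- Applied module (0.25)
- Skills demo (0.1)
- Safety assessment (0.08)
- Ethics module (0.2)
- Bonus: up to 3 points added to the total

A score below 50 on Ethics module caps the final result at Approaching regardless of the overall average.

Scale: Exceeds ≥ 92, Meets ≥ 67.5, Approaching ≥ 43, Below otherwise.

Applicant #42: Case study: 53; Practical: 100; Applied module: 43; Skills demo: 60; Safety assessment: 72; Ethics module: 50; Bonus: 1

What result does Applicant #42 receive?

Approaching

Ethics module score 50 ≥ 50: minimum met.
Weighted total:
  Case study 53 × 0.26 = 13.78
  Practical 100 × 0.11 = 11
  Applied module 43 × 0.25 = 10.75
  Skills demo 60 × 0.1 = 6
  Safety assessment 72 × 0.08 = 5.76
  Ethics module 50 × 0.2 = 10
Sum = 57.29
Bonus: 57.29 + 1 = 58.29
58.29 is ≥ 43 and < 67.5 → Approaching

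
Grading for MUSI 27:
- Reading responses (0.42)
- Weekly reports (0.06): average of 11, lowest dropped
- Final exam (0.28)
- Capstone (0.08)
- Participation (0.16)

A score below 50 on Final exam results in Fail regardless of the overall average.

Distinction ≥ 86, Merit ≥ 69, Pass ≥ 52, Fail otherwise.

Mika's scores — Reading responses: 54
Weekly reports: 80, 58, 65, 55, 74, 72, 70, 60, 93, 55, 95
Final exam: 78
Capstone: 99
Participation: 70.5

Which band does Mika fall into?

Weekly reports: drop 55 → average of remaining 10 = 722/10 = 72.2
Final exam score 78 ≥ 50: minimum met.
Weighted total:
  Reading responses 54 × 0.42 = 22.68
  Weekly reports 72.2 × 0.06 = 4.332
  Final exam 78 × 0.28 = 21.84
  Capstone 99 × 0.08 = 7.92
  Participation 70.5 × 0.16 = 11.28
Sum = 68.052
68.052 is ≥ 52 and < 69 → Pass

Pass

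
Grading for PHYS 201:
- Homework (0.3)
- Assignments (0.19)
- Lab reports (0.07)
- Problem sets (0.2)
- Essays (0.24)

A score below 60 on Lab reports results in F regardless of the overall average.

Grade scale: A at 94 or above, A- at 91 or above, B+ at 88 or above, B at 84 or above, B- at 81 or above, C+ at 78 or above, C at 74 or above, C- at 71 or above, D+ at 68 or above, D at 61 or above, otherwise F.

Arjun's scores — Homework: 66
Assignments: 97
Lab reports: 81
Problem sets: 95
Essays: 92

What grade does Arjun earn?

B

Lab reports score 81 ≥ 60: minimum met.
Weighted total:
  Homework 66 × 0.3 = 19.8
  Assignments 97 × 0.19 = 18.43
  Lab reports 81 × 0.07 = 5.67
  Problem sets 95 × 0.2 = 19
  Essays 92 × 0.24 = 22.08
Sum = 84.98
84.98 is ≥ 84 and < 88 → B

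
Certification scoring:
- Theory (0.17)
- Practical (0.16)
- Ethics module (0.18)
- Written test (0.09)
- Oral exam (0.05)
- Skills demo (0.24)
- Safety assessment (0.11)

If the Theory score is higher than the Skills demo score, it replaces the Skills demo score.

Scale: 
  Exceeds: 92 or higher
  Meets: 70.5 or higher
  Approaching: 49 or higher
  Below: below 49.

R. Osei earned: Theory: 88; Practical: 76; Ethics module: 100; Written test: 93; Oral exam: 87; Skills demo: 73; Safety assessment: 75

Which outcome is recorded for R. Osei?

Theory (88) > Skills demo (73), so Skills demo counts as 88.
Weighted total:
  Theory 88 × 0.17 = 14.96
  Practical 76 × 0.16 = 12.16
  Ethics module 100 × 0.18 = 18
  Written test 93 × 0.09 = 8.37
  Oral exam 87 × 0.05 = 4.35
  Skills demo 88 × 0.24 = 21.12
  Safety assessment 75 × 0.11 = 8.25
Sum = 87.21
87.21 is ≥ 70.5 and < 92 → Meets

Meets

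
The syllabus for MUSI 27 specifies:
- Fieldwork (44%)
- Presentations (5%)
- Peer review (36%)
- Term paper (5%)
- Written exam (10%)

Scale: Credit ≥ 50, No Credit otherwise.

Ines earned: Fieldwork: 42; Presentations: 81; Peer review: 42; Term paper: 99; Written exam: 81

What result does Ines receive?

Weighted total:
  Fieldwork 42 × 0.44 = 18.48
  Presentations 81 × 0.05 = 4.05
  Peer review 42 × 0.36 = 15.12
  Term paper 99 × 0.05 = 4.95
  Written exam 81 × 0.1 = 8.1
Sum = 50.7
50.7 ≥ 50 → Credit

Credit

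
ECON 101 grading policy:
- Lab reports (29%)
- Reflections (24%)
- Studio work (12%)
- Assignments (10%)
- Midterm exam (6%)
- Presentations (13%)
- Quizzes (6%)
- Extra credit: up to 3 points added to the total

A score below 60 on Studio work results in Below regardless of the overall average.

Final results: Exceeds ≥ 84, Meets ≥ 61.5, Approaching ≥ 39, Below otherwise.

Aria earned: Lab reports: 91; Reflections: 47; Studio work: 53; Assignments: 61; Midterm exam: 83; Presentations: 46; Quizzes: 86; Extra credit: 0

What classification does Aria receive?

Below

Studio work score 53 < 60: minimum not met.
Weighted total:
  Lab reports 91 × 0.29 = 26.39
  Reflections 47 × 0.24 = 11.28
  Studio work 53 × 0.12 = 6.36
  Assignments 61 × 0.1 = 6.1
  Midterm exam 83 × 0.06 = 4.98
  Presentations 46 × 0.13 = 5.98
  Quizzes 86 × 0.06 = 5.16
Sum = 66.25
Extra credit: 66.25 + 0 = 66.25
Because the Studio work minimum was not met, the result is Below.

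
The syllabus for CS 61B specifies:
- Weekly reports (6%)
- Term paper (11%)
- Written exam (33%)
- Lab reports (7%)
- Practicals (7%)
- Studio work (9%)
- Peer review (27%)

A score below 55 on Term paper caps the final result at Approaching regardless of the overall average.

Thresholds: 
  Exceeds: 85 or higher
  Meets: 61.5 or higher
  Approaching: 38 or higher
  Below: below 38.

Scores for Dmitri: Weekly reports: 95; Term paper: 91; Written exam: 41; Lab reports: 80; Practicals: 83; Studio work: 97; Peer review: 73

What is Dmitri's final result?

Term paper score 91 ≥ 55: minimum met.
Weighted total:
  Weekly reports 95 × 0.06 = 5.7
  Term paper 91 × 0.11 = 10.01
  Written exam 41 × 0.33 = 13.53
  Lab reports 80 × 0.07 = 5.6
  Practicals 83 × 0.07 = 5.81
  Studio work 97 × 0.09 = 8.73
  Peer review 73 × 0.27 = 19.71
Sum = 69.09
69.09 is ≥ 61.5 and < 85 → Meets

Meets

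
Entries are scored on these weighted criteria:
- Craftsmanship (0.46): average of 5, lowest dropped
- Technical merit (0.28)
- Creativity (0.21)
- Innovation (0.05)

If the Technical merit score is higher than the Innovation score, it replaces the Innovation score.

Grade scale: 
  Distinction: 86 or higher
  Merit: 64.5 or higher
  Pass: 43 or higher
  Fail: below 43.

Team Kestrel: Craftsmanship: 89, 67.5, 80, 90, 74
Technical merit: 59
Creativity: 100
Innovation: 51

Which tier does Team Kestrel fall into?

Merit

Craftsmanship: drop 67.5 → average of remaining 4 = 333/4 = 83.25
Technical merit (59) > Innovation (51), so Innovation counts as 59.
Weighted total:
  Craftsmanship 83.25 × 0.46 = 38.295
  Technical merit 59 × 0.28 = 16.52
  Creativity 100 × 0.21 = 21
  Innovation 59 × 0.05 = 2.95
Sum = 78.765
78.765 is ≥ 64.5 and < 86 → Merit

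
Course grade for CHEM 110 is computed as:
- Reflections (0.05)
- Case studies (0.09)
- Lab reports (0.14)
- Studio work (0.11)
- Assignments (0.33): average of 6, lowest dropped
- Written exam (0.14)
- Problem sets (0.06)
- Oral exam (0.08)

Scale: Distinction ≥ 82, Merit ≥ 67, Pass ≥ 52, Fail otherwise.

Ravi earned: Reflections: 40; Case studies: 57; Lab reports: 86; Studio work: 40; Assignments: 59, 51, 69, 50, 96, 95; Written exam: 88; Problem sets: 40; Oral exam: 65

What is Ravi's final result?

Merit

Assignments: drop 50 → average of remaining 5 = 370/5 = 74
Weighted total:
  Reflections 40 × 0.05 = 2
  Case studies 57 × 0.09 = 5.13
  Lab reports 86 × 0.14 = 12.04
  Studio work 40 × 0.11 = 4.4
  Assignments 74 × 0.33 = 24.42
  Written exam 88 × 0.14 = 12.32
  Problem sets 40 × 0.06 = 2.4
  Oral exam 65 × 0.08 = 5.2
Sum = 67.91
67.91 is ≥ 67 and < 82 → Merit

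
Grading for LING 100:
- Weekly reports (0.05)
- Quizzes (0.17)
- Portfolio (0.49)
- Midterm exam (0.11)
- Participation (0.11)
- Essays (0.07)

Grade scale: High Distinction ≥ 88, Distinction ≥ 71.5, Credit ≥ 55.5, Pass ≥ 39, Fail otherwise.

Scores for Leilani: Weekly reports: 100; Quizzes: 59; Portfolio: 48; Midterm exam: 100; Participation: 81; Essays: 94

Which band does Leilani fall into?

Weighted total:
  Weekly reports 100 × 0.05 = 5
  Quizzes 59 × 0.17 = 10.03
  Portfolio 48 × 0.49 = 23.52
  Midterm exam 100 × 0.11 = 11
  Participation 81 × 0.11 = 8.91
  Essays 94 × 0.07 = 6.58
Sum = 65.04
65.04 is ≥ 55.5 and < 71.5 → Credit

Credit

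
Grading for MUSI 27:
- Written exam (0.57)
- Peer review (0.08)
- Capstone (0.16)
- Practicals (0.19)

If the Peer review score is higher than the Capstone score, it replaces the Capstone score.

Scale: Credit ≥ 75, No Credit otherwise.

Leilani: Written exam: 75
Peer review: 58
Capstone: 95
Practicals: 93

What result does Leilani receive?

Peer review (58) ≤ Capstone (95), so Capstone stays at 95.
Weighted total:
  Written exam 75 × 0.57 = 42.75
  Peer review 58 × 0.08 = 4.64
  Capstone 95 × 0.16 = 15.2
  Practicals 93 × 0.19 = 17.67
Sum = 80.26
80.26 ≥ 75 → Credit

Credit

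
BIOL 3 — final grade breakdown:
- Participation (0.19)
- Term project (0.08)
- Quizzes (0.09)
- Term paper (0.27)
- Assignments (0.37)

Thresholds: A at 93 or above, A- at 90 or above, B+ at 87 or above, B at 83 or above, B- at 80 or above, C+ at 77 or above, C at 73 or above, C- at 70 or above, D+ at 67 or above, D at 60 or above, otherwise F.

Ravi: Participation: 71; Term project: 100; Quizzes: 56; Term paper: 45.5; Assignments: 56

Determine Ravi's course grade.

F

Weighted total:
  Participation 71 × 0.19 = 13.49
  Term project 100 × 0.08 = 8
  Quizzes 56 × 0.09 = 5.04
  Term paper 45.5 × 0.27 = 12.285
  Assignments 56 × 0.37 = 20.72
Sum = 59.535
59.535 < 60 → F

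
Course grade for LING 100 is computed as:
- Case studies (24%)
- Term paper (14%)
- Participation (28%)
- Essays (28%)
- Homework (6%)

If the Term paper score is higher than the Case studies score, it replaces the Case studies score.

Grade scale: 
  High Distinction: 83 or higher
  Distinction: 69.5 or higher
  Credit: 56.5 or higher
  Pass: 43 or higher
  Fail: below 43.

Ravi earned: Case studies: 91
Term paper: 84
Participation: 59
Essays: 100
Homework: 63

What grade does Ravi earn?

Distinction

Term paper (84) ≤ Case studies (91), so Case studies stays at 91.
Weighted total:
  Case studies 91 × 0.24 = 21.84
  Term paper 84 × 0.14 = 11.76
  Participation 59 × 0.28 = 16.52
  Essays 100 × 0.28 = 28
  Homework 63 × 0.06 = 3.78
Sum = 81.9
81.9 is ≥ 69.5 and < 83 → Distinction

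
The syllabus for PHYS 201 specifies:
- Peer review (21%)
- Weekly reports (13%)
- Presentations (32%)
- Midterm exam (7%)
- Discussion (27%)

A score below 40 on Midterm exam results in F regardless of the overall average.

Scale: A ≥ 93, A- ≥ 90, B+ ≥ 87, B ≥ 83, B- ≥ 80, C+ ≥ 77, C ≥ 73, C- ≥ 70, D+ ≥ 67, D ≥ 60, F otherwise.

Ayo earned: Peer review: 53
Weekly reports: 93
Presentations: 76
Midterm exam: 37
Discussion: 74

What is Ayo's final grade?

F

Midterm exam score 37 < 40: minimum not met.
Weighted total:
  Peer review 53 × 0.21 = 11.13
  Weekly reports 93 × 0.13 = 12.09
  Presentations 76 × 0.32 = 24.32
  Midterm exam 37 × 0.07 = 2.59
  Discussion 74 × 0.27 = 19.98
Sum = 70.11
Because the Midterm exam minimum was not met, the result is F.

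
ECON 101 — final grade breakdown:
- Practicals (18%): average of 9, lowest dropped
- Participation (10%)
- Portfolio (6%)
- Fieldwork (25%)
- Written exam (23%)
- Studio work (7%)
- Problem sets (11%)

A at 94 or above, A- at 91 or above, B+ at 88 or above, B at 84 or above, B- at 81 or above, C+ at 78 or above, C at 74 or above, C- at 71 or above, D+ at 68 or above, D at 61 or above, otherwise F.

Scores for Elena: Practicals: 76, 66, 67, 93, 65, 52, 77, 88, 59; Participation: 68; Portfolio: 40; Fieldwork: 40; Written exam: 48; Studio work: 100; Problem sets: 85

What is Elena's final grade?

Practicals: drop 52 → average of remaining 8 = 591/8 = 73.875
Weighted total:
  Practicals 73.875 × 0.18 = 13.2975
  Participation 68 × 0.1 = 6.8
  Portfolio 40 × 0.06 = 2.4
  Fieldwork 40 × 0.25 = 10
  Written exam 48 × 0.23 = 11.04
  Studio work 100 × 0.07 = 7
  Problem sets 85 × 0.11 = 9.35
Sum = 59.8875
59.8875 < 61 → F

F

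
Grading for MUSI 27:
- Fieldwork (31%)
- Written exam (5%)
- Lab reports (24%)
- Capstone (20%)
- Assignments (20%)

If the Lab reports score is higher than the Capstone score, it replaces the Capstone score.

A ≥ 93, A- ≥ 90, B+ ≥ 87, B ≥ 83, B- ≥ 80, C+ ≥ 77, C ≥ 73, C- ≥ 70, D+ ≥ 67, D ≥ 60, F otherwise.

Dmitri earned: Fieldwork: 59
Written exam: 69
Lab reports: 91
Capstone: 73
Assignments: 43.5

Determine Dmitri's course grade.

Lab reports (91) > Capstone (73), so Capstone counts as 91.
Weighted total:
  Fieldwork 59 × 0.31 = 18.29
  Written exam 69 × 0.05 = 3.45
  Lab reports 91 × 0.24 = 21.84
  Capstone 91 × 0.2 = 18.2
  Assignments 43.5 × 0.2 = 8.7
Sum = 70.48
70.48 is ≥ 70 and < 73 → C-

C-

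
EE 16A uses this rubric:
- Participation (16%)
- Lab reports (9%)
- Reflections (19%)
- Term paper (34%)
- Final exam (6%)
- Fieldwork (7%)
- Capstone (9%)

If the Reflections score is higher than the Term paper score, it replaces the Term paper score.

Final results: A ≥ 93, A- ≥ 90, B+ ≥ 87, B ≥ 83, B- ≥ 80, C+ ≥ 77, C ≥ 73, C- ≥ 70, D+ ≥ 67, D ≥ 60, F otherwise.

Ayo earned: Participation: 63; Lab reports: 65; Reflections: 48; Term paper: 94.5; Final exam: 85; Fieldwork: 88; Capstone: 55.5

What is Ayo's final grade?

Reflections (48) ≤ Term paper (94.5), so Term paper stays at 94.5.
Weighted total:
  Participation 63 × 0.16 = 10.08
  Lab reports 65 × 0.09 = 5.85
  Reflections 48 × 0.19 = 9.12
  Term paper 94.5 × 0.34 = 32.13
  Final exam 85 × 0.06 = 5.1
  Fieldwork 88 × 0.07 = 6.16
  Capstone 55.5 × 0.09 = 4.995
Sum = 73.435
73.435 is ≥ 73 and < 77 → C

C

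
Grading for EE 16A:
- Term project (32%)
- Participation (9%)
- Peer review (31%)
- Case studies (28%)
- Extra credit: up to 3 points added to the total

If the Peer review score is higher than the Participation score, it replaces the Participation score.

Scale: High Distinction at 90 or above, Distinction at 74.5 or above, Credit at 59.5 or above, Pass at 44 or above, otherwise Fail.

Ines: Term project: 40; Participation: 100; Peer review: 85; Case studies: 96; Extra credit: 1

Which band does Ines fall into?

Peer review (85) ≤ Participation (100), so Participation stays at 100.
Weighted total:
  Term project 40 × 0.32 = 12.8
  Participation 100 × 0.09 = 9
  Peer review 85 × 0.31 = 26.35
  Case studies 96 × 0.28 = 26.88
Sum = 75.03
Extra credit: 75.03 + 1 = 76.03
76.03 is ≥ 74.5 and < 90 → Distinction

Distinction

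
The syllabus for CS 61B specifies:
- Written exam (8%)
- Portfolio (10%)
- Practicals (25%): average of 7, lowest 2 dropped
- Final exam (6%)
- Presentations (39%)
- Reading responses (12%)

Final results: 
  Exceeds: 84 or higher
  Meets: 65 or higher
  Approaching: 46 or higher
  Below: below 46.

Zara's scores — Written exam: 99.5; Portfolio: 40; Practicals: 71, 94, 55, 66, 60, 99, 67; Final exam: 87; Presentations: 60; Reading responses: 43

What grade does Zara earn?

Meets

Practicals: drop 55, 60 → average of remaining 5 = 397/5 = 79.4
Weighted total:
  Written exam 99.5 × 0.08 = 7.96
  Portfolio 40 × 0.1 = 4
  Practicals 79.4 × 0.25 = 19.85
  Final exam 87 × 0.06 = 5.22
  Presentations 60 × 0.39 = 23.4
  Reading responses 43 × 0.12 = 5.16
Sum = 65.59
65.59 is ≥ 65 and < 84 → Meets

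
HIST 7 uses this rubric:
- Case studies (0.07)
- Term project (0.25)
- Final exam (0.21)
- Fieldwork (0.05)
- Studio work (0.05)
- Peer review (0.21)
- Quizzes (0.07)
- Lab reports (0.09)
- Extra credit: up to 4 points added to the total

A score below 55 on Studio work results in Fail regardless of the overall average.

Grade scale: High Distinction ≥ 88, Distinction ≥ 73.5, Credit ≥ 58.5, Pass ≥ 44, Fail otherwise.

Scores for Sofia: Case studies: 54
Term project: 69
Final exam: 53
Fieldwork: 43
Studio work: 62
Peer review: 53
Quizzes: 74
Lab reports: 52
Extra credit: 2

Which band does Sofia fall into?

Credit

Studio work score 62 ≥ 55: minimum met.
Weighted total:
  Case studies 54 × 0.07 = 3.78
  Term project 69 × 0.25 = 17.25
  Final exam 53 × 0.21 = 11.13
  Fieldwork 43 × 0.05 = 2.15
  Studio work 62 × 0.05 = 3.1
  Peer review 53 × 0.21 = 11.13
  Quizzes 74 × 0.07 = 5.18
  Lab reports 52 × 0.09 = 4.68
Sum = 58.4
Extra credit: 58.4 + 2 = 60.4
60.4 is ≥ 58.5 and < 73.5 → Credit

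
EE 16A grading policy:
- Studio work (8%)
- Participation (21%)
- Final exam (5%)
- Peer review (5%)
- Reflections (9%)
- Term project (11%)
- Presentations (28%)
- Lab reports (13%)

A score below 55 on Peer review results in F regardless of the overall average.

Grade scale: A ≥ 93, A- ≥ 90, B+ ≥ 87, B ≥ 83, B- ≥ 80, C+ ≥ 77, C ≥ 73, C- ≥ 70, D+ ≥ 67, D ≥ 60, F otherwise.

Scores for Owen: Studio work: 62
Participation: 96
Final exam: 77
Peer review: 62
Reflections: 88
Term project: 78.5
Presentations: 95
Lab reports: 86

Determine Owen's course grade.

B

Peer review score 62 ≥ 55: minimum met.
Weighted total:
  Studio work 62 × 0.08 = 4.96
  Participation 96 × 0.21 = 20.16
  Final exam 77 × 0.05 = 3.85
  Peer review 62 × 0.05 = 3.1
  Reflections 88 × 0.09 = 7.92
  Term project 78.5 × 0.11 = 8.635
  Presentations 95 × 0.28 = 26.6
  Lab reports 86 × 0.13 = 11.18
Sum = 86.405
86.405 is ≥ 83 and < 87 → B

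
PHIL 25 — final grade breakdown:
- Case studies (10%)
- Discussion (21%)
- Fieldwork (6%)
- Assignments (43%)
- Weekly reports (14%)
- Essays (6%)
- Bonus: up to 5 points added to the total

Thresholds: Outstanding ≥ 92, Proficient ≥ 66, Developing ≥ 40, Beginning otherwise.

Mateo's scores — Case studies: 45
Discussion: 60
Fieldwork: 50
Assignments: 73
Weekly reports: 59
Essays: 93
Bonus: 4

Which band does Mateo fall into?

Weighted total:
  Case studies 45 × 0.1 = 4.5
  Discussion 60 × 0.21 = 12.6
  Fieldwork 50 × 0.06 = 3
  Assignments 73 × 0.43 = 31.39
  Weekly reports 59 × 0.14 = 8.26
  Essays 93 × 0.06 = 5.58
Sum = 65.33
Bonus: 65.33 + 4 = 69.33
69.33 is ≥ 66 and < 92 → Proficient

Proficient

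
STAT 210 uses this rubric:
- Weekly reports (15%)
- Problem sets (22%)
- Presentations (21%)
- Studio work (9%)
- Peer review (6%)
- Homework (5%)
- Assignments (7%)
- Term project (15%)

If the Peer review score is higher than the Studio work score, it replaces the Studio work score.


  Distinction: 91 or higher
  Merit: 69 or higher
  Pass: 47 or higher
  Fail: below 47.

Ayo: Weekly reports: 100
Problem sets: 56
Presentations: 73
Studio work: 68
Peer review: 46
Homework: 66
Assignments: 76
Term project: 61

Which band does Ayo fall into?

Peer review (46) ≤ Studio work (68), so Studio work stays at 68.
Weighted total:
  Weekly reports 100 × 0.15 = 15
  Problem sets 56 × 0.22 = 12.32
  Presentations 73 × 0.21 = 15.33
  Studio work 68 × 0.09 = 6.12
  Peer review 46 × 0.06 = 2.76
  Homework 66 × 0.05 = 3.3
  Assignments 76 × 0.07 = 5.32
  Term project 61 × 0.15 = 9.15
Sum = 69.3
69.3 is ≥ 69 and < 91 → Merit

Merit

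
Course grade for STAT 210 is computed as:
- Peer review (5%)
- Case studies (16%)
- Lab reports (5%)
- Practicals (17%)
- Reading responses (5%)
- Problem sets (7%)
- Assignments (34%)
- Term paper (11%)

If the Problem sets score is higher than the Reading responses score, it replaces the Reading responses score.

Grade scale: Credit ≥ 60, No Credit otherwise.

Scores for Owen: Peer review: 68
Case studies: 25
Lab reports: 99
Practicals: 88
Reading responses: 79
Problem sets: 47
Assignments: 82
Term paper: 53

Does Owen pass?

Problem sets (47) ≤ Reading responses (79), so Reading responses stays at 79.
Weighted total:
  Peer review 68 × 0.05 = 3.4
  Case studies 25 × 0.16 = 4
  Lab reports 99 × 0.05 = 4.95
  Practicals 88 × 0.17 = 14.96
  Reading responses 79 × 0.05 = 3.95
  Problem sets 47 × 0.07 = 3.29
  Assignments 82 × 0.34 = 27.88
  Term paper 53 × 0.11 = 5.83
Sum = 68.26
68.26 ≥ 60 → Credit

Credit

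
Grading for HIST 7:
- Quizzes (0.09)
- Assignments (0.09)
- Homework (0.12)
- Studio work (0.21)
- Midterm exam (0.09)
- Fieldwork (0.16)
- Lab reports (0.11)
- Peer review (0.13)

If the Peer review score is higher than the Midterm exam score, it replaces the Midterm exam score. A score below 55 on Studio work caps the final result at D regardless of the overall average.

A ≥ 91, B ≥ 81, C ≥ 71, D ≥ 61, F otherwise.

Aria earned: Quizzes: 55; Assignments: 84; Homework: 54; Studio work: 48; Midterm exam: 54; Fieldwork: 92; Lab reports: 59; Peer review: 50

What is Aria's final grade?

D

Peer review (50) ≤ Midterm exam (54), so Midterm exam stays at 54.
Studio work score 48 < 55: minimum not met.
Weighted total:
  Quizzes 55 × 0.09 = 4.95
  Assignments 84 × 0.09 = 7.56
  Homework 54 × 0.12 = 6.48
  Studio work 48 × 0.21 = 10.08
  Midterm exam 54 × 0.09 = 4.86
  Fieldwork 92 × 0.16 = 14.72
  Lab reports 59 × 0.11 = 6.49
  Peer review 50 × 0.13 = 6.5
Sum = 61.64
61.64 would be D; cap at D applies → D.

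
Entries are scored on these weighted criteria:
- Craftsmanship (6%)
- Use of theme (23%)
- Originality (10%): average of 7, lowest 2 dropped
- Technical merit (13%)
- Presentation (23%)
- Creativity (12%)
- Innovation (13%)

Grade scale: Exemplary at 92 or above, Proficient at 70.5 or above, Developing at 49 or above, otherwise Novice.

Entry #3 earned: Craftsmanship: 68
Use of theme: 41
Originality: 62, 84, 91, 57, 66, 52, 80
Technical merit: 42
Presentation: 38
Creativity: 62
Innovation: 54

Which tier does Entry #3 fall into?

Developing

Originality: drop 52, 57 → average of remaining 5 = 383/5 = 76.6
Weighted total:
  Craftsmanship 68 × 0.06 = 4.08
  Use of theme 41 × 0.23 = 9.43
  Originality 76.6 × 0.1 = 7.66
  Technical merit 42 × 0.13 = 5.46
  Presentation 38 × 0.23 = 8.74
  Creativity 62 × 0.12 = 7.44
  Innovation 54 × 0.13 = 7.02
Sum = 49.83
49.83 is ≥ 49 and < 70.5 → Developing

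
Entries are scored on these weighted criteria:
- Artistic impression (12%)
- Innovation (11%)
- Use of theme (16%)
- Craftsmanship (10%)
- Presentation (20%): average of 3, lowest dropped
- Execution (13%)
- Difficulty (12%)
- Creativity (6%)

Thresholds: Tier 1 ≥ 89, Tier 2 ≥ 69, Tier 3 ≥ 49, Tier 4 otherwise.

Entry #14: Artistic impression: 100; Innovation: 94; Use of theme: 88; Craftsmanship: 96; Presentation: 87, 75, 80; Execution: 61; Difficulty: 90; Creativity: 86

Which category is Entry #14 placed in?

Tier 2

Presentation: drop 75 → average of remaining 2 = 167/2 = 83.5
Weighted total:
  Artistic impression 100 × 0.12 = 12
  Innovation 94 × 0.11 = 10.34
  Use of theme 88 × 0.16 = 14.08
  Craftsmanship 96 × 0.1 = 9.6
  Presentation 83.5 × 0.2 = 16.7
  Execution 61 × 0.13 = 7.93
  Difficulty 90 × 0.12 = 10.8
  Creativity 86 × 0.06 = 5.16
Sum = 86.61
86.61 is ≥ 69 and < 89 → Tier 2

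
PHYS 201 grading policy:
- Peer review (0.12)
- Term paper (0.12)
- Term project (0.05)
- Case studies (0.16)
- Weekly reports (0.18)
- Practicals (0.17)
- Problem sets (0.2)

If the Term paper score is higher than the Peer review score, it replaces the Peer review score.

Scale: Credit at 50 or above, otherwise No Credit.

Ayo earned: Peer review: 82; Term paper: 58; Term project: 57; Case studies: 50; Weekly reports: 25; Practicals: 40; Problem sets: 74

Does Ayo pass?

Credit

Term paper (58) ≤ Peer review (82), so Peer review stays at 82.
Weighted total:
  Peer review 82 × 0.12 = 9.84
  Term paper 58 × 0.12 = 6.96
  Term project 57 × 0.05 = 2.85
  Case studies 50 × 0.16 = 8
  Weekly reports 25 × 0.18 = 4.5
  Practicals 40 × 0.17 = 6.8
  Problem sets 74 × 0.2 = 14.8
Sum = 53.75
53.75 ≥ 50 → Credit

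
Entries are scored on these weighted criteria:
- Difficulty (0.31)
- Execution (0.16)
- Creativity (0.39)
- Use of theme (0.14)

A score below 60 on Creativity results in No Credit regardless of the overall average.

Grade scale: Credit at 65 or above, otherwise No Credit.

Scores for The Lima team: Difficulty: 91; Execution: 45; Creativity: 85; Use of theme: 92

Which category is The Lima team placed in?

Creativity score 85 ≥ 60: minimum met.
Weighted total:
  Difficulty 91 × 0.31 = 28.21
  Execution 45 × 0.16 = 7.2
  Creativity 85 × 0.39 = 33.15
  Use of theme 92 × 0.14 = 12.88
Sum = 81.44
81.44 ≥ 65 → Credit

Credit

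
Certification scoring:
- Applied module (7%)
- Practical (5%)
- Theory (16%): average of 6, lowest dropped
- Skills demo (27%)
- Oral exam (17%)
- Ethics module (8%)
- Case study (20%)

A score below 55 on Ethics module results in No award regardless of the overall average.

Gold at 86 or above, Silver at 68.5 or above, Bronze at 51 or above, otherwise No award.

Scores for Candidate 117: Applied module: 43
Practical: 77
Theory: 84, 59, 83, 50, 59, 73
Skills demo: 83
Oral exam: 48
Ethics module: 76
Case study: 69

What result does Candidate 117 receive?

Theory: drop 50 → average of remaining 5 = 358/5 = 71.6
Ethics module score 76 ≥ 55: minimum met.
Weighted total:
  Applied module 43 × 0.07 = 3.01
  Practical 77 × 0.05 = 3.85
  Theory 71.6 × 0.16 = 11.456
  Skills demo 83 × 0.27 = 22.41
  Oral exam 48 × 0.17 = 8.16
  Ethics module 76 × 0.08 = 6.08
  Case study 69 × 0.2 = 13.8
Sum = 68.766
68.766 is ≥ 68.5 and < 86 → Silver

Silver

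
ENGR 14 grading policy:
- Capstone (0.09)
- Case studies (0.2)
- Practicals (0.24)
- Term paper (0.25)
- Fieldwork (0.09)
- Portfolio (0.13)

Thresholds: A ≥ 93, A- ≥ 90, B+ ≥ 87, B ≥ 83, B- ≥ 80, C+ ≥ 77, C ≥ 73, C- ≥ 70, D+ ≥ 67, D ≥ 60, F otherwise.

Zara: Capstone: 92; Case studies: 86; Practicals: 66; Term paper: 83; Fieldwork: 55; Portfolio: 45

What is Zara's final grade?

Weighted total:
  Capstone 92 × 0.09 = 8.28
  Case studies 86 × 0.2 = 17.2
  Practicals 66 × 0.24 = 15.84
  Term paper 83 × 0.25 = 20.75
  Fieldwork 55 × 0.09 = 4.95
  Portfolio 45 × 0.13 = 5.85
Sum = 72.87
72.87 is ≥ 70 and < 73 → C-

C-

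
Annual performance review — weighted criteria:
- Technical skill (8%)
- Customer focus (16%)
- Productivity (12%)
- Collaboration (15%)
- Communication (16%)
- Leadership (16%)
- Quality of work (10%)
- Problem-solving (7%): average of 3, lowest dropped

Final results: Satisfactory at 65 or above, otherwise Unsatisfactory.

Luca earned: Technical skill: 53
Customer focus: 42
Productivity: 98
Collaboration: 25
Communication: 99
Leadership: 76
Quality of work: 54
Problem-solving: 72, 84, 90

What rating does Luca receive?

Satisfactory

Problem-solving: drop 72 → average of remaining 2 = 174/2 = 87
Weighted total:
  Technical skill 53 × 0.08 = 4.24
  Customer focus 42 × 0.16 = 6.72
  Productivity 98 × 0.12 = 11.76
  Collaboration 25 × 0.15 = 3.75
  Communication 99 × 0.16 = 15.84
  Leadership 76 × 0.16 = 12.16
  Quality of work 54 × 0.1 = 5.4
  Problem-solving 87 × 0.07 = 6.09
Sum = 65.96
65.96 ≥ 65 → Satisfactory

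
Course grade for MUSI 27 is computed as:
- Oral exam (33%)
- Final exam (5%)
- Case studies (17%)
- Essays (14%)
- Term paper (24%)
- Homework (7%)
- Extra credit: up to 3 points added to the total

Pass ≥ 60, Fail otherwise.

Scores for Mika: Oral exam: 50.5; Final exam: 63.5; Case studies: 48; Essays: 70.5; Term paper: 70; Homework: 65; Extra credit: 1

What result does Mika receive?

Pass

Weighted total:
  Oral exam 50.5 × 0.33 = 16.665
  Final exam 63.5 × 0.05 = 3.175
  Case studies 48 × 0.17 = 8.16
  Essays 70.5 × 0.14 = 9.87
  Term paper 70 × 0.24 = 16.8
  Homework 65 × 0.07 = 4.55
Sum = 59.22
Extra credit: 59.22 + 1 = 60.22
60.22 ≥ 60 → Pass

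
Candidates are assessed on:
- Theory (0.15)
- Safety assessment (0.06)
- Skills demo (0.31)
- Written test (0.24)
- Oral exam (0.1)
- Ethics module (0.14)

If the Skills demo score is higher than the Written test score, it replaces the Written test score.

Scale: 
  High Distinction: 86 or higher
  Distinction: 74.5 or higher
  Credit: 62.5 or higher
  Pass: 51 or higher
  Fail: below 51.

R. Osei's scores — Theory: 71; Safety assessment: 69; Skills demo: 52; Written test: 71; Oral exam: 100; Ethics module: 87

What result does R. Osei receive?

Skills demo (52) ≤ Written test (71), so Written test stays at 71.
Weighted total:
  Theory 71 × 0.15 = 10.65
  Safety assessment 69 × 0.06 = 4.14
  Skills demo 52 × 0.31 = 16.12
  Written test 71 × 0.24 = 17.04
  Oral exam 100 × 0.1 = 10
  Ethics module 87 × 0.14 = 12.18
Sum = 70.13
70.13 is ≥ 62.5 and < 74.5 → Credit

Credit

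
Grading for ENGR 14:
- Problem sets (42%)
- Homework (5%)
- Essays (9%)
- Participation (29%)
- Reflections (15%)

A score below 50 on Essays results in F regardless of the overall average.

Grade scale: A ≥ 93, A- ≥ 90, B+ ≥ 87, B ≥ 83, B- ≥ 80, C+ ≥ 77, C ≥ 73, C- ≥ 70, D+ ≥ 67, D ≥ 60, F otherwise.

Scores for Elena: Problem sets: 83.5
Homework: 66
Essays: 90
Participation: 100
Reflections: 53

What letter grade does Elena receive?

B

Essays score 90 ≥ 50: minimum met.
Weighted total:
  Problem sets 83.5 × 0.42 = 35.07
  Homework 66 × 0.05 = 3.3
  Essays 90 × 0.09 = 8.1
  Participation 100 × 0.29 = 29
  Reflections 53 × 0.15 = 7.95
Sum = 83.42
83.42 is ≥ 83 and < 87 → B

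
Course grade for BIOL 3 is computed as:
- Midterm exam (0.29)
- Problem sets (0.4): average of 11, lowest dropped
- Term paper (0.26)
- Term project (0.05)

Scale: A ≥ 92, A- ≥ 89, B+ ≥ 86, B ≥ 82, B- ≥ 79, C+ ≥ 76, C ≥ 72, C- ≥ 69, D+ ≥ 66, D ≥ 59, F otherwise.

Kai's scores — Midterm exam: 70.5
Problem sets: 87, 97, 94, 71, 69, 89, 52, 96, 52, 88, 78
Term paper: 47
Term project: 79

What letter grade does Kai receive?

Problem sets: drop 52 → average of remaining 10 = 821/10 = 82.1
Weighted total:
  Midterm exam 70.5 × 0.29 = 20.445
  Problem sets 82.1 × 0.4 = 32.84
  Term paper 47 × 0.26 = 12.22
  Term project 79 × 0.05 = 3.95
Sum = 69.455
69.455 is ≥ 69 and < 72 → C-

C-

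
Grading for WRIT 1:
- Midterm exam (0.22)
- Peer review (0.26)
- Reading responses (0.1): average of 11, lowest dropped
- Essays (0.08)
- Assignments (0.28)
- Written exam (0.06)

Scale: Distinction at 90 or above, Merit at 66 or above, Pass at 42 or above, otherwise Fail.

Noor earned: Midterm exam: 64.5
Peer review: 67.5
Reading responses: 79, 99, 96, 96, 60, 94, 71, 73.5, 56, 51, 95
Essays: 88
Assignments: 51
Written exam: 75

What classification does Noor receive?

Pass

Reading responses: drop 51 → average of remaining 10 = 819.5/10 = 81.95
Weighted total:
  Midterm exam 64.5 × 0.22 = 14.19
  Peer review 67.5 × 0.26 = 17.55
  Reading responses 81.95 × 0.1 = 8.195
  Essays 88 × 0.08 = 7.04
  Assignments 51 × 0.28 = 14.28
  Written exam 75 × 0.06 = 4.5
Sum = 65.755
65.755 is ≥ 42 and < 66 → Pass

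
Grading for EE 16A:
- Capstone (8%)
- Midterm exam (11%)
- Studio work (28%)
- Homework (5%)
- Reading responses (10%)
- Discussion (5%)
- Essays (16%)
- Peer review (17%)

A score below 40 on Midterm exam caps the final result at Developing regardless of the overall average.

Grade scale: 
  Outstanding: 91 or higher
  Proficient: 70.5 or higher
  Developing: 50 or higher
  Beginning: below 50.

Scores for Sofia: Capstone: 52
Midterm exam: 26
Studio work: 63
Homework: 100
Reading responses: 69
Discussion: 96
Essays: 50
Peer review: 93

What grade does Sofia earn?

Midterm exam score 26 < 40: minimum not met.
Weighted total:
  Capstone 52 × 0.08 = 4.16
  Midterm exam 26 × 0.11 = 2.86
  Studio work 63 × 0.28 = 17.64
  Homework 100 × 0.05 = 5
  Reading responses 69 × 0.1 = 6.9
  Discussion 96 × 0.05 = 4.8
  Essays 50 × 0.16 = 8
  Peer review 93 × 0.17 = 15.81
Sum = 65.17
65.17 would be Developing; cap at Developing applies → Developing.

Developing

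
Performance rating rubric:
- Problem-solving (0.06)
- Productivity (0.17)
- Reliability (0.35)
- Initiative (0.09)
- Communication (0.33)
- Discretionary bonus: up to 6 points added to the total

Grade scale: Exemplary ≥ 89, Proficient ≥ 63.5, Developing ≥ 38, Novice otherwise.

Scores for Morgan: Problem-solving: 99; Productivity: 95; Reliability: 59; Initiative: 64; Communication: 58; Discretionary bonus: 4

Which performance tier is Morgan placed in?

Weighted total:
  Problem-solving 99 × 0.06 = 5.94
  Productivity 95 × 0.17 = 16.15
  Reliability 59 × 0.35 = 20.65
  Initiative 64 × 0.09 = 5.76
  Communication 58 × 0.33 = 19.14
Sum = 67.64
Discretionary bonus: 67.64 + 4 = 71.64
71.64 is ≥ 63.5 and < 89 → Proficient

Proficient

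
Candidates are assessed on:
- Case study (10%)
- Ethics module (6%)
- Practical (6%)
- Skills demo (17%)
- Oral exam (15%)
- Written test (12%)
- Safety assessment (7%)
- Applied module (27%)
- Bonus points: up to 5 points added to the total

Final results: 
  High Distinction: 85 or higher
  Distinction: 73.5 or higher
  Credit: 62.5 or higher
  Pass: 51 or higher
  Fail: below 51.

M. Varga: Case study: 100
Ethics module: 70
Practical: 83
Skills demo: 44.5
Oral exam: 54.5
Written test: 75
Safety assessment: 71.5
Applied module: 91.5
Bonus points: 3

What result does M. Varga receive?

Weighted total:
  Case study 100 × 0.1 = 10
  Ethics module 70 × 0.06 = 4.2
  Practical 83 × 0.06 = 4.98
  Skills demo 44.5 × 0.17 = 7.565
  Oral exam 54.5 × 0.15 = 8.175
  Written test 75 × 0.12 = 9
  Safety assessment 71.5 × 0.07 = 5.005
  Applied module 91.5 × 0.27 = 24.705
Sum = 73.63
Bonus points: 73.63 + 3 = 76.63
76.63 is ≥ 73.5 and < 85 → Distinction

Distinction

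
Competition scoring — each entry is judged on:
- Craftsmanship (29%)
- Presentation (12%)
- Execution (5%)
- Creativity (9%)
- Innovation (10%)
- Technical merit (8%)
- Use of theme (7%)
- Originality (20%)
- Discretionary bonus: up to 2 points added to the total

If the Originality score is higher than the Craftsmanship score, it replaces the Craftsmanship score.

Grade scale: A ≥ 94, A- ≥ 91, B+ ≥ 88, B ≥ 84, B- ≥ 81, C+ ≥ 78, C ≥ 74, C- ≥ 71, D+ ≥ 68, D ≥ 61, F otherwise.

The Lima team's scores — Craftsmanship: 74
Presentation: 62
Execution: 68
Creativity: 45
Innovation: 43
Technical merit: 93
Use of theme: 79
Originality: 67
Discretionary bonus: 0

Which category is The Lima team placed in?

Originality (67) ≤ Craftsmanship (74), so Craftsmanship stays at 74.
Weighted total:
  Craftsmanship 74 × 0.29 = 21.46
  Presentation 62 × 0.12 = 7.44
  Execution 68 × 0.05 = 3.4
  Creativity 45 × 0.09 = 4.05
  Innovation 43 × 0.1 = 4.3
  Technical merit 93 × 0.08 = 7.44
  Use of theme 79 × 0.07 = 5.53
  Originality 67 × 0.2 = 13.4
Sum = 67.02
Discretionary bonus: 67.02 + 0 = 67.02
67.02 is ≥ 61 and < 68 → D

D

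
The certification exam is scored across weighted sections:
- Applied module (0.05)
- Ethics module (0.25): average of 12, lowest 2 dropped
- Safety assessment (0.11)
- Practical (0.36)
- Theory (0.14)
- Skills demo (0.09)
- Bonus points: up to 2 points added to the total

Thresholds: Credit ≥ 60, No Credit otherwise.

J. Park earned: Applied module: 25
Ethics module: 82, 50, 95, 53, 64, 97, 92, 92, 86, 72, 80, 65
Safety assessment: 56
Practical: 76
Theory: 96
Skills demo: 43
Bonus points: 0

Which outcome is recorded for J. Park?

Credit

Ethics module: drop 50, 53 → average of remaining 10 = 825/10 = 82.5
Weighted total:
  Applied module 25 × 0.05 = 1.25
  Ethics module 82.5 × 0.25 = 20.625
  Safety assessment 56 × 0.11 = 6.16
  Practical 76 × 0.36 = 27.36
  Theory 96 × 0.14 = 13.44
  Skills demo 43 × 0.09 = 3.87
Sum = 72.705
Bonus points: 72.705 + 0 = 72.705
72.705 ≥ 60 → Credit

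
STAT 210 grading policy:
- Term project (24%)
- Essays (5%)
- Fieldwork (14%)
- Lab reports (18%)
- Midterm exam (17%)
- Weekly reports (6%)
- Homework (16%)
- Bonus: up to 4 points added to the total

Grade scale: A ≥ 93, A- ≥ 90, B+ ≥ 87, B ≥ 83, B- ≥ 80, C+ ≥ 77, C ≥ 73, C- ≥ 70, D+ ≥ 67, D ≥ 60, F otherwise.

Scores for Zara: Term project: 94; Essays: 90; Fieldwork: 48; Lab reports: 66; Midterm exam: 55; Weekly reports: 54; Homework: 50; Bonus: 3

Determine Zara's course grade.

D+

Weighted total:
  Term project 94 × 0.24 = 22.56
  Essays 90 × 0.05 = 4.5
  Fieldwork 48 × 0.14 = 6.72
  Lab reports 66 × 0.18 = 11.88
  Midterm exam 55 × 0.17 = 9.35
  Weekly reports 54 × 0.06 = 3.24
  Homework 50 × 0.16 = 8
Sum = 66.25
Bonus: 66.25 + 3 = 69.25
69.25 is ≥ 67 and < 70 → D+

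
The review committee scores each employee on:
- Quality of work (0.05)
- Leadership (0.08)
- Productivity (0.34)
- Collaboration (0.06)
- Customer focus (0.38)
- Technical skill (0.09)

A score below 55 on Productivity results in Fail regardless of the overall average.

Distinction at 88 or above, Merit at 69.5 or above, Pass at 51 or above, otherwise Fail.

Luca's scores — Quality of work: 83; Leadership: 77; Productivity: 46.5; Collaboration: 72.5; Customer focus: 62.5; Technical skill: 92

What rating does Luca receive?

Fail

Productivity score 46.5 < 55: minimum not met.
Weighted total:
  Quality of work 83 × 0.05 = 4.15
  Leadership 77 × 0.08 = 6.16
  Productivity 46.5 × 0.34 = 15.81
  Collaboration 72.5 × 0.06 = 4.35
  Customer focus 62.5 × 0.38 = 23.75
  Technical skill 92 × 0.09 = 8.28
Sum = 62.5
Because the Productivity minimum was not met, the result is Fail.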